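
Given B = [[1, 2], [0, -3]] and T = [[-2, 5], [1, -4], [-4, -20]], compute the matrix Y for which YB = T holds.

B is on the right of Y, so right-multiply by B⁻¹: Y = TB⁻¹.
det B = -3; the adjugate gives B⁻¹ = [[1, 2/3], [0, -1/3]].
Y = TB⁻¹ = [[-2, 5], [1, -4], [-4, -20]] · [[1, 2/3], [0, -1/3]] = [[-2, -3], [1, 2], [-4, 4]].

Y = [[-2, -3], [1, 2], [-4, 4]]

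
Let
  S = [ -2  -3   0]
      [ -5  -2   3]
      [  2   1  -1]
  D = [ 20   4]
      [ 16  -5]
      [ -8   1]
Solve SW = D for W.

W = [[-4, -2], [-4, 0], [-4, -5]]

S is on the left of W, so left-multiply by S⁻¹: W = S⁻¹D.
S has determinant -1; S⁻¹ = [[1, 3, 9], [-1, -2, -6], [1, 4, 11]].
W = S⁻¹D = [[1, 3, 9], [-1, -2, -6], [1, 4, 11]] · [[20, 4], [16, -5], [-8, 1]] = [[-4, -2], [-4, 0], [-4, -5]].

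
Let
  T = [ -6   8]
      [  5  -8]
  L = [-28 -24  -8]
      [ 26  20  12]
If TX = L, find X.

X = [[2, 4, -4], [-2, 0, -4]]

T is on the left of X, so left-multiply by T⁻¹: X = T⁻¹L.
det T = 8, so T⁻¹ = [[-1, -1], [-5/8, -3/4]].
X = T⁻¹L = [[-1, -1], [-5/8, -3/4]] · [[-28, -24, -8], [26, 20, 12]] = [[2, 4, -4], [-2, 0, -4]].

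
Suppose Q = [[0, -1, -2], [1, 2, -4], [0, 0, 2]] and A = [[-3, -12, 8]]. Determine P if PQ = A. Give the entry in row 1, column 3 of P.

4

Since Q sits to the right of P, P = AQ⁻¹.
det Q = 2, so Q⁻¹ = [[2, 1, 4], [-1, 0, -1], [0, 0, 1/2]].
P = AQ⁻¹ = [[-3, -12, 8]] · [[2, 1, 4], [-1, 0, -1], [0, 0, 1/2]] = [[6, -3, 4]].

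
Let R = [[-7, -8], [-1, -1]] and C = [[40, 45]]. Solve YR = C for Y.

Y = [[-5, -5]]

Right-multiplying both sides by R⁻¹ gives Y = CR⁻¹.
det R = -1, so R⁻¹ = [[1, -8], [-1, 7]].
Y = CR⁻¹ = [[40, 45]] · [[1, -8], [-1, 7]] = [[-5, -5]].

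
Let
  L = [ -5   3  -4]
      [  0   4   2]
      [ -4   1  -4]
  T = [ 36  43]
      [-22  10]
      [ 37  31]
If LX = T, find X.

X = [[-5, -6], [-3, 3], [-5, -1]]

Since L multiplies X on the left, X = L⁻¹T.
det L = 2, so L⁻¹ = [[-9, 4, 11], [-4, 2, 5], [8, -7/2, -10]].
X = L⁻¹T = [[-9, 4, 11], [-4, 2, 5], [8, -7/2, -10]] · [[36, 43], [-22, 10], [37, 31]] = [[-5, -6], [-3, 3], [-5, -1]].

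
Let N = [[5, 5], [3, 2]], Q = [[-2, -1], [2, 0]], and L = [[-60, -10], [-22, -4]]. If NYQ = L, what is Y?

Isolating Y: multiply by N⁻¹ from the left and Q⁻¹ from the right, so Y = N⁻¹LQ⁻¹.
N has determinant -5; N⁻¹ = [[-2/5, 1], [3/5, -1]].
det Q = 2; the adjugate gives Q⁻¹ = [[0, 1/2], [-1, -1]].
N⁻¹L = [[2, 0], [-14, -2]].
Y = (N⁻¹L)Q⁻¹ = [[0, 1], [2, -5]].

Y = [[0, 1], [2, -5]]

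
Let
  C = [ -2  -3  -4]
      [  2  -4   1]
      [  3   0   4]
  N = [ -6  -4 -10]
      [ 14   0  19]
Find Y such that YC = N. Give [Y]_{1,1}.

4

Since C sits to the right of Y, Y = NC⁻¹.
det C = -1, so C⁻¹ = [[16, -12, 19], [5, -4, 6], [-12, 9, -14]].
Y = NC⁻¹ = [[-6, -4, -10], [14, 0, 19]] · [[16, -12, 19], [5, -4, 6], [-12, 9, -14]] = [[4, -2, 2], [-4, 3, 0]].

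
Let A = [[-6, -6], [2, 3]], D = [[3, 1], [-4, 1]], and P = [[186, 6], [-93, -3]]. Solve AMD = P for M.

Isolating M: multiply by A⁻¹ from the left and D⁻¹ from the right, so M = A⁻¹PD⁻¹.
A has determinant -6; A⁻¹ = [[-1/2, -1], [1/3, 1]].
det D = 7, so D⁻¹ = [[1/7, -1/7], [4/7, 3/7]].
A⁻¹P = [[0, 0], [-31, -1]].
M = (A⁻¹P)D⁻¹ = [[0, 0], [-5, 4]].

M = [[0, 0], [-5, 4]]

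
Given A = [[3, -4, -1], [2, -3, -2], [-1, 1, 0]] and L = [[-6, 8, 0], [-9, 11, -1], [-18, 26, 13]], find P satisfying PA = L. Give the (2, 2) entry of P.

3

Right-multiplying both sides by A⁻¹ gives P = LA⁻¹.
det A = -1; the adjugate gives A⁻¹ = [[-2, 1, -5], [-2, 1, -4], [1, -1, 1]].
P = LA⁻¹ = [[-6, 8, 0], [-9, 11, -1], [-18, 26, 13]] · [[-2, 1, -5], [-2, 1, -4], [1, -1, 1]] = [[-4, 2, -2], [-5, 3, 0], [-3, -5, -1]].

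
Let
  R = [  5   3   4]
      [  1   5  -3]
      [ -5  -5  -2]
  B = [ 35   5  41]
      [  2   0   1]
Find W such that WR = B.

W = [[5, -5, -3], [-5, -3, -6]]

R is on the right of W, so right-multiply by R⁻¹: W = BR⁻¹.
det R = 6, so R⁻¹ = [[-25/6, -7/3, -29/6], [17/6, 5/3, 19/6], [10/3, 5/3, 11/3]].
W = BR⁻¹ = [[35, 5, 41], [2, 0, 1]] · [[-25/6, -7/3, -29/6], [17/6, 5/3, 19/6], [10/3, 5/3, 11/3]] = [[5, -5, -3], [-5, -3, -6]].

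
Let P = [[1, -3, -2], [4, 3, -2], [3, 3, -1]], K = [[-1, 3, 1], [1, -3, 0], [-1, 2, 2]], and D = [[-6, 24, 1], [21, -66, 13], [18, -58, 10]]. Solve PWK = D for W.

Isolating W: multiply by P⁻¹ from the left and K⁻¹ from the right, so W = P⁻¹DK⁻¹.
det P = 3, so P⁻¹ = [[1, -3, 4], [-2/3, 5/3, -2], [1, -4, 5]].
det K = -1, so K⁻¹ = [[6, 4, -3], [2, 1, -1], [1, 1, 0]].
P⁻¹D = [[3, -10, 2], [3, -10, 1], [0, -2, -1]].
W = (P⁻¹D)K⁻¹ = [[0, 4, 1], [-1, 3, 1], [-5, -3, 2]].

W = [[0, 4, 1], [-1, 3, 1], [-5, -3, 2]]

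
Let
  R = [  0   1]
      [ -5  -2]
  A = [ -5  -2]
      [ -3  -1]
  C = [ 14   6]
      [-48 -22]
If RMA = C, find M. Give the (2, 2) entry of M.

2

Left-multiply by R⁻¹ and right-multiply by A⁻¹: M = R⁻¹CA⁻¹.
det R = 5, so R⁻¹ = [[-2/5, -1/5], [1, 0]].
det A = -1, so A⁻¹ = [[1, -2], [-3, 5]].
R⁻¹C = [[4, 2], [14, 6]].
M = (R⁻¹C)A⁻¹ = [[-2, 2], [-4, 2]].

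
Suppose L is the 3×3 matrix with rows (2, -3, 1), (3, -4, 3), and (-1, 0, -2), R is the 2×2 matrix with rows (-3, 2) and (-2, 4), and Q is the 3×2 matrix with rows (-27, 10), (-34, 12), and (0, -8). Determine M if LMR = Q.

M = L⁻¹QR⁻¹ (apply L⁻¹ on the left and R⁻¹ on the right).
det L = 3, so L⁻¹ = [[8/3, -2, -5/3], [1, -1, -1], [-4/3, 1, 1/3]].
det R = -8; the adjugate gives R⁻¹ = [[-1/2, 1/4], [-1/4, 3/8]].
L⁻¹Q = [[-4, 16], [7, 6], [2, -4]].
M = (L⁻¹Q)R⁻¹ = [[-2, 5], [-5, 4], [0, -1]].

M = [[-2, 5], [-5, 4], [0, -1]]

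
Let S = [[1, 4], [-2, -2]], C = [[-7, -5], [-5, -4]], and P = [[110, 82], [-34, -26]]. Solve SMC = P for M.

Left-multiply by S⁻¹ and right-multiply by C⁻¹: M = S⁻¹PC⁻¹.
S has determinant 6; S⁻¹ = [[-1/3, -2/3], [1/3, 1/6]].
det C = 3, so C⁻¹ = [[-4/3, 5/3], [5/3, -7/3]].
S⁻¹P = [[-14, -10], [31, 23]].
M = (S⁻¹P)C⁻¹ = [[2, 0], [-3, -2]].

M = [[2, 0], [-3, -2]]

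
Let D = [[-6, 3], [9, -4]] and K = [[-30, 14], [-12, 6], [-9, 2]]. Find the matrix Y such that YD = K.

Since D sits to the right of Y, Y = KD⁻¹.
det D = -3, so D⁻¹ = [[4/3, 1], [3, 2]].
Y = KD⁻¹ = [[-30, 14], [-12, 6], [-9, 2]] · [[4/3, 1], [3, 2]] = [[2, -2], [2, 0], [-6, -5]].

Y = [[2, -2], [2, 0], [-6, -5]]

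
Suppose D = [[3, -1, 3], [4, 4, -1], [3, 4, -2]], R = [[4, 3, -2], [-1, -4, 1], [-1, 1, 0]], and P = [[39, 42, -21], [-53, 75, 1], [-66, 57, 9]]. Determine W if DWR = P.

W = [[-2, -3, 3], [1, -1, 5], [5, 1, -2]]

W = D⁻¹PR⁻¹ (apply D⁻¹ on the left and R⁻¹ on the right).
D has determinant -5; D⁻¹ = [[4/5, -2, 11/5], [-1, 3, -3], [-4/5, 3, -16/5]].
R has determinant 3; R⁻¹ = [[-1/3, -2/3, -5/3], [-1/3, -2/3, -2/3], [-5/3, -7/3, -13/3]].
D⁻¹P = [[-8, 9, 1], [0, 12, -3], [21, 9, -9]].
W = (D⁻¹P)R⁻¹ = [[-2, -3, 3], [1, -1, 5], [5, 1, -2]].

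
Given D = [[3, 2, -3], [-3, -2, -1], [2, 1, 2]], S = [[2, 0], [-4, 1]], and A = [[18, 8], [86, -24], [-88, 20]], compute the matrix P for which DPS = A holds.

P = D⁻¹AS⁻¹ (apply D⁻¹ on the left and S⁻¹ on the right).
det D = -4; the adjugate gives D⁻¹ = [[3/4, 7/4, 2], [-1, -3, -3], [-1/4, -1/4, 0]].
det S = 2, so S⁻¹ = [[1/2, 0], [2, 1]].
D⁻¹A = [[-12, 4], [-12, 4], [-26, 4]].
P = (D⁻¹A)S⁻¹ = [[2, 4], [2, 4], [-5, 4]].

P = [[2, 4], [2, 4], [-5, 4]]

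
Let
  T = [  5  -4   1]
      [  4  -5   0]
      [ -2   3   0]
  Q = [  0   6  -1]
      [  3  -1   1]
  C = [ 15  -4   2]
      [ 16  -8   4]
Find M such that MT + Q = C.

M = [[3, 2, 4], [3, 2, 5]]

MT = C − Q = [[15, -10, 3], [13, -7, 3]].
Right-multiplying both sides by T⁻¹ gives M = (C − Q)T⁻¹.
T has determinant 2; T⁻¹ = [[0, 3/2, 5/2], [0, 1, 2], [1, -7/2, -9/2]].
M = (C − Q)T⁻¹ = [[3, 2, 4], [3, 2, 5]].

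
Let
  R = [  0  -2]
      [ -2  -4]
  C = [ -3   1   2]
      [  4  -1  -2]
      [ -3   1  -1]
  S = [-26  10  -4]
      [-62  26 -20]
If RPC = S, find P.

P = [[-3, -4, -4], [-3, -2, -4]]

Isolating P: multiply by R⁻¹ from the left and C⁻¹ from the right, so P = R⁻¹SC⁻¹.
det R = -4; the adjugate gives R⁻¹ = [[1, -1/2], [-1/2, 0]].
C has determinant 3; C⁻¹ = [[1, 1, 0], [10/3, 3, 2/3], [1/3, 0, -1/3]].
R⁻¹S = [[5, -3, 6], [13, -5, 2]].
P = (R⁻¹S)C⁻¹ = [[-3, -4, -4], [-3, -2, -4]].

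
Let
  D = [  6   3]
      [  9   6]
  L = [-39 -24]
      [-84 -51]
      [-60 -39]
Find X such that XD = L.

Since D sits to the right of X, X = LD⁻¹.
det D = 9, so D⁻¹ = [[2/3, -1/3], [-1, 2/3]].
X = LD⁻¹ = [[-39, -24], [-84, -51], [-60, -39]] · [[2/3, -1/3], [-1, 2/3]] = [[-2, -3], [-5, -6], [-1, -6]].

X = [[-2, -3], [-5, -6], [-1, -6]]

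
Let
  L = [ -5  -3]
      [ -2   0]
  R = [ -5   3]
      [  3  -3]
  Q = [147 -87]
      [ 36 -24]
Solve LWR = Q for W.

W = [[3, -1], [5, 2]]

Left-multiply by L⁻¹ and right-multiply by R⁻¹: W = L⁻¹QR⁻¹.
det L = -6, so L⁻¹ = [[0, -1/2], [-1/3, 5/6]].
det R = 6, so R⁻¹ = [[-1/2, -1/2], [-1/2, -5/6]].
L⁻¹Q = [[-18, 12], [-19, 9]].
W = (L⁻¹Q)R⁻¹ = [[3, -1], [5, 2]].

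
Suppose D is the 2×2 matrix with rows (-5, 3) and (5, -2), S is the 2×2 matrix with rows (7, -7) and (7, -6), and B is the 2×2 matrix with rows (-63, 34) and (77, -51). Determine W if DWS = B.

Isolating W: multiply by D⁻¹ from the left and S⁻¹ from the right, so W = D⁻¹BS⁻¹.
D has determinant -5; D⁻¹ = [[2/5, 3/5], [1, 1]].
S has determinant 7; S⁻¹ = [[-6/7, 1], [-1, 1]].
D⁻¹B = [[21, -17], [14, -17]].
W = (D⁻¹B)S⁻¹ = [[-1, 4], [5, -3]].

W = [[-1, 4], [5, -3]]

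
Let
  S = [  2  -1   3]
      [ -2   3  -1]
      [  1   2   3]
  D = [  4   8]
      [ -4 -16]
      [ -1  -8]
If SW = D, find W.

W = [[-4, -2], [-3, -6], [3, 2]]

S is on the left of W, so left-multiply by S⁻¹: W = S⁻¹D.
det S = -4, so S⁻¹ = [[-11/4, -9/4, 2], [-5/4, -3/4, 1], [7/4, 5/4, -1]].
W = S⁻¹D = [[-11/4, -9/4, 2], [-5/4, -3/4, 1], [7/4, 5/4, -1]] · [[4, 8], [-4, -16], [-1, -8]] = [[-4, -2], [-3, -6], [3, 2]].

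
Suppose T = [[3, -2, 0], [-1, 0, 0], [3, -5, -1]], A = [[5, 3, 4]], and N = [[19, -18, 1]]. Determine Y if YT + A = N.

YT = N − A = [[14, -21, -3]].
Right-multiplying both sides by T⁻¹ gives Y = (N − A)T⁻¹.
det T = 2; the adjugate gives T⁻¹ = [[0, -1, 0], [-1/2, -3/2, 0], [5/2, 9/2, -1]].
Y = (N − A)T⁻¹ = [[3, 4, 3]].

Y = [[3, 4, 3]]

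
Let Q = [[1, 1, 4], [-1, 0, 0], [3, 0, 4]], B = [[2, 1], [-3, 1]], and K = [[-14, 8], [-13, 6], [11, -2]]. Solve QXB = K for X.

Left-multiply by Q⁻¹ and right-multiply by B⁻¹: X = Q⁻¹KB⁻¹.
det Q = 4; the adjugate gives Q⁻¹ = [[0, -1, 0], [1, -2, -1], [0, 3/4, 1/4]].
det B = 5, so B⁻¹ = [[1/5, -1/5], [3/5, 2/5]].
Q⁻¹K = [[13, -6], [1, -2], [-7, 4]].
X = (Q⁻¹K)B⁻¹ = [[-1, -5], [-1, -1], [1, 3]].

X = [[-1, -5], [-1, -1], [1, 3]]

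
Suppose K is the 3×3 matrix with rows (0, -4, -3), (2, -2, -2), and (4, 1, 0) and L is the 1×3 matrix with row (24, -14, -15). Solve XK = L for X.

X = [[5, 0, 6]]

K is on the right of X, so right-multiply by K⁻¹: X = LK⁻¹.
det K = 2; the adjugate gives K⁻¹ = [[1, -3/2, 1], [-4, 6, -3], [5, -8, 4]].
X = LK⁻¹ = [[24, -14, -15]] · [[1, -3/2, 1], [-4, 6, -3], [5, -8, 4]] = [[5, 0, 6]].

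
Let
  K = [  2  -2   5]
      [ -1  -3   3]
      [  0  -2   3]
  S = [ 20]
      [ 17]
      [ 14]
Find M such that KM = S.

M = [[1], [-4], [2]]

Since K multiplies M on the left, M = K⁻¹S.
det K = -2; the adjugate gives K⁻¹ = [[3/2, 2, -9/2], [-3/2, -3, 11/2], [-1, -2, 4]].
M = K⁻¹S = [[3/2, 2, -9/2], [-3/2, -3, 11/2], [-1, -2, 4]] · [[20], [17], [14]] = [[1], [-4], [2]].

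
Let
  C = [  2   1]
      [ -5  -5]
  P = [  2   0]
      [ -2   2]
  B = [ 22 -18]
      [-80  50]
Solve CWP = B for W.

W = C⁻¹BP⁻¹ (apply C⁻¹ on the left and P⁻¹ on the right).
det C = -5; the adjugate gives C⁻¹ = [[1, 1/5], [-1, -2/5]].
det P = 4, so P⁻¹ = [[1/2, 0], [1/2, 1/2]].
C⁻¹B = [[6, -8], [10, -2]].
W = (C⁻¹B)P⁻¹ = [[-1, -4], [4, -1]].

W = [[-1, -4], [4, -1]]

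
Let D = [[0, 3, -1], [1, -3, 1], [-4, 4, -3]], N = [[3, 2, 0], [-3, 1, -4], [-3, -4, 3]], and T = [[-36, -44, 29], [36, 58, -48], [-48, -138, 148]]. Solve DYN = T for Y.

Y = [[3, 4, -1], [-3, 0, 1], [-2, 2, -4]]

Isolating Y: multiply by D⁻¹ from the left and N⁻¹ from the right, so Y = D⁻¹TN⁻¹.
D has determinant 5; D⁻¹ = [[1, 1, 0], [-1/5, -4/5, -1/5], [-8/5, -12/5, -3/5]].
det N = 3; the adjugate gives N⁻¹ = [[-13/3, -2, -8/3], [7, 3, 4], [5, 2, 3]].
D⁻¹T = [[0, 14, -19], [-12, -10, 3], [0, 14, -20]].
Y = (D⁻¹T)N⁻¹ = [[3, 4, -1], [-3, 0, 1], [-2, 2, -4]].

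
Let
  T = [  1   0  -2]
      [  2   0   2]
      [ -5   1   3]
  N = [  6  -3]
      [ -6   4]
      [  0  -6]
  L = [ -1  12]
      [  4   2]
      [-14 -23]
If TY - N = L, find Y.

Y = [[1, 5], [-3, 2], [-2, -2]]

TY = L + N = [[5, 9], [-2, 6], [-14, -29]].
Since T multiplies Y on the left, Y = T⁻¹(L + N).
det T = -6, so T⁻¹ = [[1/3, 1/3, 0], [8/3, 7/6, 1], [-1/3, 1/6, 0]].
Y = T⁻¹(L + N) = [[1, 5], [-3, 2], [-2, -2]].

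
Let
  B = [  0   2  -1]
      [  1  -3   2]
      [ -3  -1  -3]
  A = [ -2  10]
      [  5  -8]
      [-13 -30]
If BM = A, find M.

M = [[0, 6], [1, 6], [4, 2]]

B is on the left of M, so left-multiply by B⁻¹: M = B⁻¹A.
B has determinant 4; B⁻¹ = [[11/4, 7/4, 1/4], [-3/4, -3/4, -1/4], [-5/2, -3/2, -1/2]].
M = B⁻¹A = [[11/4, 7/4, 1/4], [-3/4, -3/4, -1/4], [-5/2, -3/2, -1/2]] · [[-2, 10], [5, -8], [-13, -30]] = [[0, 6], [1, 6], [4, 2]].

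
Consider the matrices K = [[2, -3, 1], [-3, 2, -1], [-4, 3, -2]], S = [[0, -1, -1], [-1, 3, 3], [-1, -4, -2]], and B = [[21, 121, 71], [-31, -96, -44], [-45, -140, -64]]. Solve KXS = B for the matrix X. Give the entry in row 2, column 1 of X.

3

X = K⁻¹BS⁻¹ (apply K⁻¹ on the left and S⁻¹ on the right).
det K = 3; the adjugate gives K⁻¹ = [[-1/3, -1, 1/3], [-2/3, 0, -1/3], [-1/3, 2, -5/3]].
det S = -2, so S⁻¹ = [[-3, -1, 0], [5/2, 1/2, -1/2], [-7/2, -1/2, 1/2]].
K⁻¹B = [[9, 9, -1], [1, -34, -26], [6, 1, -5]].
X = (K⁻¹B)S⁻¹ = [[-1, -4, -5], [3, -5, 4], [2, -3, -3]].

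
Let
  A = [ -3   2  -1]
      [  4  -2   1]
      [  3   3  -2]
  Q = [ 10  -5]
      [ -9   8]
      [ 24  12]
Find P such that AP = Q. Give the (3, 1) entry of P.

Left-multiplying both sides by A⁻¹ gives P = A⁻¹Q.
A has determinant 1; A⁻¹ = [[1, 1, 0], [11, 9, -1], [18, 15, -2]].
P = A⁻¹Q = [[1, 1, 0], [11, 9, -1], [18, 15, -2]] · [[10, -5], [-9, 8], [24, 12]] = [[1, 3], [5, 5], [-3, 6]].

-3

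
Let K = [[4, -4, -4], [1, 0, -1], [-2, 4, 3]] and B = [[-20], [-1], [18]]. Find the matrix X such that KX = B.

X = [[-1], [4], [0]]

Since K multiplies X on the left, X = K⁻¹B.
det K = 4, so K⁻¹ = [[1, -1, 1], [-1/4, 1, 0], [1, -2, 1]].
X = K⁻¹B = [[1, -1, 1], [-1/4, 1, 0], [1, -2, 1]] · [[-20], [-1], [18]] = [[-1], [4], [0]].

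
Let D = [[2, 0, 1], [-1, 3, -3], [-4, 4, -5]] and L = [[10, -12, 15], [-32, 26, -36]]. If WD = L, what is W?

D is on the right of W, so right-multiply by D⁻¹: W = LD⁻¹.
det D = 2; the adjugate gives D⁻¹ = [[-3/2, 2, -3/2], [7/2, -3, 5/2], [4, -4, 3]].
W = LD⁻¹ = [[10, -12, 15], [-32, 26, -36]] · [[-3/2, 2, -3/2], [7/2, -3, 5/2], [4, -4, 3]] = [[3, -4, 0], [-5, 2, 5]].

W = [[3, -4, 0], [-5, 2, 5]]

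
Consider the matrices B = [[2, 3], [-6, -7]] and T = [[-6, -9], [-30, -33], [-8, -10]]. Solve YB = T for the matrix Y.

Right-multiplying both sides by B⁻¹ gives Y = TB⁻¹.
det B = 4; the adjugate gives B⁻¹ = [[-7/4, -3/4], [3/2, 1/2]].
Y = TB⁻¹ = [[-6, -9], [-30, -33], [-8, -10]] · [[-7/4, -3/4], [3/2, 1/2]] = [[-3, 0], [3, 6], [-1, 1]].

Y = [[-3, 0], [3, 6], [-1, 1]]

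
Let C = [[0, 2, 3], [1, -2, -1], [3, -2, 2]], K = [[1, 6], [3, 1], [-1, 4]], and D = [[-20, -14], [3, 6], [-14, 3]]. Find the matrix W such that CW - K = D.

W = [[-3, 3], [-2, -1], [-5, -2]]

CW = D + K = [[-19, -8], [6, 7], [-15, 7]].
C is on the left of W, so left-multiply by C⁻¹: W = C⁻¹(D + K).
det C = 2; the adjugate gives C⁻¹ = [[-3, -5, 2], [-5/2, -9/2, 3/2], [2, 3, -1]].
W = C⁻¹(D + K) = [[-3, 3], [-2, -1], [-5, -2]].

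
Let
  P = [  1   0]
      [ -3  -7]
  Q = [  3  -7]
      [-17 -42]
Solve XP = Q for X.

Since P sits to the right of X, X = QP⁻¹.
det P = -7, so P⁻¹ = [[1, 0], [-3/7, -1/7]].
X = QP⁻¹ = [[3, -7], [-17, -42]] · [[1, 0], [-3/7, -1/7]] = [[6, 1], [1, 6]].

X = [[6, 1], [1, 6]]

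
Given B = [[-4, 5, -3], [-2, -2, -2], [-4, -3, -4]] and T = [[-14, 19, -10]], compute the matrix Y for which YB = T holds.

Since B sits to the right of Y, Y = TB⁻¹.
B has determinant -2; B⁻¹ = [[-1, -29/2, 8], [0, -2, 1], [1, 16, -9]].
Y = TB⁻¹ = [[-14, 19, -10]] · [[-1, -29/2, 8], [0, -2, 1], [1, 16, -9]] = [[4, 5, -3]].

Y = [[4, 5, -3]]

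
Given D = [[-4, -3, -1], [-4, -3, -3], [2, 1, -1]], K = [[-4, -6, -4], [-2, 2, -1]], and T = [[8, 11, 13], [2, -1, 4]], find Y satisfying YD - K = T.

Y = [[-2, -1, -4], [-1, 0, -2]]

YD = T + K = [[4, 5, 9], [0, 1, 3]].
Since D sits to the right of Y, Y = (T + K)D⁻¹.
D has determinant 4; D⁻¹ = [[3/2, -1, 3/2], [-5/2, 3/2, -2], [1/2, -1/2, 0]].
Y = (T + K)D⁻¹ = [[-2, -1, -4], [-1, 0, -2]].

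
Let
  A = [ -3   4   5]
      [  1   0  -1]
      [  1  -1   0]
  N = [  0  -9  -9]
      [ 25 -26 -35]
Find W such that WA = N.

A is on the right of W, so right-multiply by A⁻¹: W = NA⁻¹.
det A = -6; the adjugate gives A⁻¹ = [[1/6, 5/6, 2/3], [1/6, 5/6, -1/3], [1/6, -1/6, 2/3]].
W = NA⁻¹ = [[0, -9, -9], [25, -26, -35]] · [[1/6, 5/6, 2/3], [1/6, 5/6, -1/3], [1/6, -1/6, 2/3]] = [[-3, -6, -3], [-6, 5, 2]].

W = [[-3, -6, -3], [-6, 5, 2]]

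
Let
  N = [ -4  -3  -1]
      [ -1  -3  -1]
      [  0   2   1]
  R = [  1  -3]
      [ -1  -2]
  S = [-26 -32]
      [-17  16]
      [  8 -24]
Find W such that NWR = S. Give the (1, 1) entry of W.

-2

Isolating W: multiply by N⁻¹ from the left and R⁻¹ from the right, so W = N⁻¹SR⁻¹.
det N = 3; the adjugate gives N⁻¹ = [[-1/3, 1/3, 0], [1/3, -4/3, -1], [-2/3, 8/3, 3]].
det R = -5; the adjugate gives R⁻¹ = [[2/5, -3/5], [-1/5, -1/5]].
N⁻¹S = [[3, 16], [6, -8], [-4, -8]].
W = (N⁻¹S)R⁻¹ = [[-2, -5], [4, -2], [0, 4]].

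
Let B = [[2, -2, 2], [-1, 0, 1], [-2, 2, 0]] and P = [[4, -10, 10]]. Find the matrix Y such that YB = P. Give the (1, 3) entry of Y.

B is on the right of Y, so right-multiply by B⁻¹: Y = PB⁻¹.
B has determinant -4; B⁻¹ = [[1/2, -1, 1/2], [1/2, -1, 1], [1/2, 0, 1/2]].
Y = PB⁻¹ = [[4, -10, 10]] · [[1/2, -1, 1/2], [1/2, -1, 1], [1/2, 0, 1/2]] = [[2, 6, -3]].

-3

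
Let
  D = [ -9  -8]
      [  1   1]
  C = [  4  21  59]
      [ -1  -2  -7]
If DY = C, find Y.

Since D multiplies Y on the left, Y = D⁻¹C.
det D = -1, so D⁻¹ = [[-1, -8], [1, 9]].
Y = D⁻¹C = [[-1, -8], [1, 9]] · [[4, 21, 59], [-1, -2, -7]] = [[4, -5, -3], [-5, 3, -4]].

Y = [[4, -5, -3], [-5, 3, -4]]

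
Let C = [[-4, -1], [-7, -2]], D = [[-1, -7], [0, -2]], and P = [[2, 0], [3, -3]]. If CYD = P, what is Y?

Y = [[1, -2], [-2, 1]]

Left-multiply by C⁻¹ and right-multiply by D⁻¹: Y = C⁻¹PD⁻¹.
C has determinant 1; C⁻¹ = [[-2, 1], [7, -4]].
det D = 2, so D⁻¹ = [[-1, 7/2], [0, -1/2]].
C⁻¹P = [[-1, -3], [2, 12]].
Y = (C⁻¹P)D⁻¹ = [[1, -2], [-2, 1]].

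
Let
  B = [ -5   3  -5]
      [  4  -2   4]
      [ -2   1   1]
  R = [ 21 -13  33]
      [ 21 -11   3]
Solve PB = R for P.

P = [[-5, 1, 4], [-1, 1, -6]]

Right-multiplying both sides by B⁻¹ gives P = RB⁻¹.
B has determinant -6; B⁻¹ = [[1, 4/3, -1/3], [2, 5/2, 0], [0, 1/6, 1/3]].
P = RB⁻¹ = [[21, -13, 33], [21, -11, 3]] · [[1, 4/3, -1/3], [2, 5/2, 0], [0, 1/6, 1/3]] = [[-5, 1, 4], [-1, 1, -6]].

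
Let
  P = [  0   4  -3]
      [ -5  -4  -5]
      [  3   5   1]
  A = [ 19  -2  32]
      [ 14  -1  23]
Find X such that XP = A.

X = [[-3, -5, -2], [-5, -1, 3]]

P is on the right of X, so right-multiply by P⁻¹: X = AP⁻¹.
det P = -1; the adjugate gives P⁻¹ = [[-21, 19, 32], [10, -9, -15], [13, -12, -20]].
X = AP⁻¹ = [[19, -2, 32], [14, -1, 23]] · [[-21, 19, 32], [10, -9, -15], [13, -12, -20]] = [[-3, -5, -2], [-5, -1, 3]].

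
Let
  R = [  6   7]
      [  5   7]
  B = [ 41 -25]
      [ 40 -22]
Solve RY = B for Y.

R is on the left of Y, so left-multiply by R⁻¹: Y = R⁻¹B.
det R = 7; the adjugate gives R⁻¹ = [[1, -1], [-5/7, 6/7]].
Y = R⁻¹B = [[1, -1], [-5/7, 6/7]] · [[41, -25], [40, -22]] = [[1, -3], [5, -1]].

Y = [[1, -3], [5, -1]]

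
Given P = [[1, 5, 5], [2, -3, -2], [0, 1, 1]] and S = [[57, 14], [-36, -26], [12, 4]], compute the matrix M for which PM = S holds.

Since P multiplies M on the left, M = P⁻¹S.
det P = -1, so P⁻¹ = [[1, 0, -5], [2, -1, -12], [-2, 1, 13]].
M = P⁻¹S = [[1, 0, -5], [2, -1, -12], [-2, 1, 13]] · [[57, 14], [-36, -26], [12, 4]] = [[-3, -6], [6, 6], [6, -2]].

M = [[-3, -6], [6, 6], [6, -2]]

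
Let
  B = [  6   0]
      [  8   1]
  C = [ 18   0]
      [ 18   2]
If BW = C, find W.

W = [[3, 0], [-6, 2]]

B is on the left of W, so left-multiply by B⁻¹: W = B⁻¹C.
det B = 6; the adjugate gives B⁻¹ = [[1/6, 0], [-4/3, 1]].
W = B⁻¹C = [[1/6, 0], [-4/3, 1]] · [[18, 0], [18, 2]] = [[3, 0], [-6, 2]].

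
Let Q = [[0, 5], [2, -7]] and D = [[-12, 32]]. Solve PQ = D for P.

P = [[-2, -6]]

Q is on the right of P, so right-multiply by Q⁻¹: P = DQ⁻¹.
det Q = -10, so Q⁻¹ = [[7/10, 1/2], [1/5, 0]].
P = DQ⁻¹ = [[-12, 32]] · [[7/10, 1/2], [1/5, 0]] = [[-2, -6]].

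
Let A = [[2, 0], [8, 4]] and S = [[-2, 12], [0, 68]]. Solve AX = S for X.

Since A multiplies X on the left, X = A⁻¹S.
det A = 8, so A⁻¹ = [[1/2, 0], [-1, 1/4]].
X = A⁻¹S = [[1/2, 0], [-1, 1/4]] · [[-2, 12], [0, 68]] = [[-1, 6], [2, 5]].

X = [[-1, 6], [2, 5]]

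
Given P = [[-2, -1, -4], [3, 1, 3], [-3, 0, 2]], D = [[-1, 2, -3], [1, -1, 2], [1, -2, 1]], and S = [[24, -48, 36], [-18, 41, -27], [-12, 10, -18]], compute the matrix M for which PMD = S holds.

M = [[2, 4, -2], [-2, -4, 2], [1, -1, -4]]

Isolating M: multiply by P⁻¹ from the left and D⁻¹ from the right, so M = P⁻¹SD⁻¹.
P has determinant -1; P⁻¹ = [[-2, -2, -1], [15, 16, 6], [-3, -3, -1]].
D has determinant 2; D⁻¹ = [[3/2, 2, 1/2], [1/2, 1, -1/2], [-1/2, 0, -1/2]].
P⁻¹S = [[0, 4, 0], [0, -4, 0], [-6, 11, -9]].
M = (P⁻¹S)D⁻¹ = [[2, 4, -2], [-2, -4, 2], [1, -1, -4]].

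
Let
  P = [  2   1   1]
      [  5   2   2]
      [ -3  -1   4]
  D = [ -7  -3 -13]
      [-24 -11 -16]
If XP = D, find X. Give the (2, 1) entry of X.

Since P sits to the right of X, X = DP⁻¹.
P has determinant -5; P⁻¹ = [[-2, 1, 0], [26/5, -11/5, -1/5], [-1/5, 1/5, 1/5]].
X = DP⁻¹ = [[-7, -3, -13], [-24, -11, -16]] · [[-2, 1, 0], [26/5, -11/5, -1/5], [-1/5, 1/5, 1/5]] = [[1, -3, -2], [-6, -3, -1]].

-6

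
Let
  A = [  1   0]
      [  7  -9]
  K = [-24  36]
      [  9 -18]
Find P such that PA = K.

Right-multiplying both sides by A⁻¹ gives P = KA⁻¹.
A has determinant -9; A⁻¹ = [[1, 0], [7/9, -1/9]].
P = KA⁻¹ = [[-24, 36], [9, -18]] · [[1, 0], [7/9, -1/9]] = [[4, -4], [-5, 2]].

P = [[4, -4], [-5, 2]]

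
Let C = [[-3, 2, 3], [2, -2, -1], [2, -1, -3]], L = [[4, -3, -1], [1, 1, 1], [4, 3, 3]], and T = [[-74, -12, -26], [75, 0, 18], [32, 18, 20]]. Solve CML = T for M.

M = [[4, -3, 1], [-2, 3, -5], [3, -3, 0]]

Isolating M: multiply by C⁻¹ from the left and L⁻¹ from the right, so M = C⁻¹TL⁻¹.
det C = -1; the adjugate gives C⁻¹ = [[-5, -3, -4], [-4, -3, -3], [-2, -1, -2]].
L has determinant -2; L⁻¹ = [[0, -3, 1], [-1/2, -8, 5/2], [1/2, 12, -7/2]].
C⁻¹T = [[17, -12, -4], [-25, -6, -10], [9, -12, -6]].
M = (C⁻¹T)L⁻¹ = [[4, -3, 1], [-2, 3, -5], [3, -3, 0]].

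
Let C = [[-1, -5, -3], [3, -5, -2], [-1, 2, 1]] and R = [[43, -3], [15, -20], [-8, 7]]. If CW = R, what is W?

W = [[-6, -4], [-5, 2], [-4, -1]]

C is on the left of W, so left-multiply by C⁻¹: W = C⁻¹R.
C has determinant 3; C⁻¹ = [[-1/3, -1/3, -5/3], [-1/3, -4/3, -11/3], [1/3, 7/3, 20/3]].
W = C⁻¹R = [[-1/3, -1/3, -5/3], [-1/3, -4/3, -11/3], [1/3, 7/3, 20/3]] · [[43, -3], [15, -20], [-8, 7]] = [[-6, -4], [-5, 2], [-4, -1]].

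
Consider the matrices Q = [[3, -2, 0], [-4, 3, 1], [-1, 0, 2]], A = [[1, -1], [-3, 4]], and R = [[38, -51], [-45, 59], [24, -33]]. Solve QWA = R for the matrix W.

Isolating W: multiply by Q⁻¹ from the left and A⁻¹ from the right, so W = Q⁻¹RA⁻¹.
Q has determinant 4; Q⁻¹ = [[3/2, 1, -1/2], [7/4, 3/2, -3/4], [3/4, 1/2, 1/4]].
det A = 1; the adjugate gives A⁻¹ = [[4, 1], [3, 1]].
Q⁻¹R = [[0, -1], [-19, 24], [12, -17]].
W = (Q⁻¹R)A⁻¹ = [[-3, -1], [-4, 5], [-3, -5]].

W = [[-3, -1], [-4, 5], [-3, -5]]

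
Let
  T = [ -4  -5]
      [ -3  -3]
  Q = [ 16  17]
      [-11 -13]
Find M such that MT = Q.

M = [[-1, -4], [2, 1]]

T is on the right of M, so right-multiply by T⁻¹: M = QT⁻¹.
det T = -3, so T⁻¹ = [[1, -5/3], [-1, 4/3]].
M = QT⁻¹ = [[16, 17], [-11, -13]] · [[1, -5/3], [-1, 4/3]] = [[-1, -4], [2, 1]].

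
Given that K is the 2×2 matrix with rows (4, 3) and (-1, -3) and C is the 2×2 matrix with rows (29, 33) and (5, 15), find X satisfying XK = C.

X = [[6, -5], [0, -5]]

Right-multiplying both sides by K⁻¹ gives X = CK⁻¹.
det K = -9, so K⁻¹ = [[1/3, 1/3], [-1/9, -4/9]].
X = CK⁻¹ = [[29, 33], [5, 15]] · [[1/3, 1/3], [-1/9, -4/9]] = [[6, -5], [0, -5]].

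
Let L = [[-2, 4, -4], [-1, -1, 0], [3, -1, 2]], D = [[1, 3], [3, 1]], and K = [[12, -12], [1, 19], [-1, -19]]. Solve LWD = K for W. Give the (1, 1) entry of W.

Isolating W: multiply by L⁻¹ from the left and D⁻¹ from the right, so W = L⁻¹KD⁻¹.
L has determinant -4; L⁻¹ = [[1/2, 1, 1], [-1/2, -2, -1], [-1, -5/2, -3/2]].
det D = -8, so D⁻¹ = [[-1/8, 3/8], [3/8, -1/8]].
L⁻¹K = [[6, -6], [-7, -13], [-13, -7]].
W = (L⁻¹K)D⁻¹ = [[-3, 3], [-4, -1], [-1, -4]].

-3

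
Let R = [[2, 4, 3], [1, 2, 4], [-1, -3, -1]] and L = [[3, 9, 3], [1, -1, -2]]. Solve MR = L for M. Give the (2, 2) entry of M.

R is on the right of M, so right-multiply by R⁻¹: M = LR⁻¹.
det R = 5, so R⁻¹ = [[2, -1, 2], [-3/5, 1/5, -1], [-1/5, 2/5, 0]].
M = LR⁻¹ = [[3, 9, 3], [1, -1, -2]] · [[2, -1, 2], [-3/5, 1/5, -1], [-1/5, 2/5, 0]] = [[0, 0, -3], [3, -2, 3]].

-2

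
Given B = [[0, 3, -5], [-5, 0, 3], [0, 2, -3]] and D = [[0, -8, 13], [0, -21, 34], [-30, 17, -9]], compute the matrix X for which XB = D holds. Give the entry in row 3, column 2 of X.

6

B is on the right of X, so right-multiply by B⁻¹: X = DB⁻¹.
B has determinant 5; B⁻¹ = [[-6/5, -1/5, 9/5], [-3, 0, 5], [-2, 0, 3]].
X = DB⁻¹ = [[0, -8, 13], [0, -21, 34], [-30, 17, -9]] · [[-6/5, -1/5, 9/5], [-3, 0, 5], [-2, 0, 3]] = [[-2, 0, -1], [-5, 0, -3], [3, 6, 4]].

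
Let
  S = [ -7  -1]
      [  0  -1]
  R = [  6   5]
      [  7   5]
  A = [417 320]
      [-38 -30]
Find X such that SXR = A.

X = [[-5, -5], [4, 2]]

Isolating X: multiply by S⁻¹ from the left and R⁻¹ from the right, so X = S⁻¹AR⁻¹.
S has determinant 7; S⁻¹ = [[-1/7, 1/7], [0, -1]].
det R = -5, so R⁻¹ = [[-1, 1], [7/5, -6/5]].
S⁻¹A = [[-65, -50], [38, 30]].
X = (S⁻¹A)R⁻¹ = [[-5, -5], [4, 2]].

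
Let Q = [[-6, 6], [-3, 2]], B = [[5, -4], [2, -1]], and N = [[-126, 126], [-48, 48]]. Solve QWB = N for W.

W = [[2, -2], [-5, 5]]

W = Q⁻¹NB⁻¹ (apply Q⁻¹ on the left and B⁻¹ on the right).
det Q = 6; the adjugate gives Q⁻¹ = [[1/3, -1], [1/2, -1]].
B has determinant 3; B⁻¹ = [[-1/3, 4/3], [-2/3, 5/3]].
Q⁻¹N = [[6, -6], [-15, 15]].
W = (Q⁻¹N)B⁻¹ = [[2, -2], [-5, 5]].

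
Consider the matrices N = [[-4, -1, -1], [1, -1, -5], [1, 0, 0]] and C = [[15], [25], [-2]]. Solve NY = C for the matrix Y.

Since N multiplies Y on the left, Y = N⁻¹C.
det N = 4, so N⁻¹ = [[0, 0, 1], [-5/4, 1/4, -21/4], [1/4, -1/4, 5/4]].
Y = N⁻¹C = [[0, 0, 1], [-5/4, 1/4, -21/4], [1/4, -1/4, 5/4]] · [[15], [25], [-2]] = [[-2], [-2], [-5]].

Y = [[-2], [-2], [-5]]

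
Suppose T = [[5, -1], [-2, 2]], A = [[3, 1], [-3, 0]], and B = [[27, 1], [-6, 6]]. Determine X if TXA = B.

X = [[1, -1], [4, 3]]

X = T⁻¹BA⁻¹ (apply T⁻¹ on the left and A⁻¹ on the right).
det T = 8, so T⁻¹ = [[1/4, 1/8], [1/4, 5/8]].
A has determinant 3; A⁻¹ = [[0, -1/3], [1, 1]].
T⁻¹B = [[6, 1], [3, 4]].
X = (T⁻¹B)A⁻¹ = [[1, -1], [4, 3]].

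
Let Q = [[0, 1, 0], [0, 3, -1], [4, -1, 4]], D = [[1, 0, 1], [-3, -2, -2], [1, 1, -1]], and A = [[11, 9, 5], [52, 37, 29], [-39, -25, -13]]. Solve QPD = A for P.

P = [[2, -4, -2], [-2, -4, 1], [-4, 5, 0]]

Isolating P: multiply by Q⁻¹ from the left and D⁻¹ from the right, so P = Q⁻¹AD⁻¹.
Q has determinant -4; Q⁻¹ = [[-11/4, 1, 1/4], [1, 0, 0], [3, -1, 0]].
det D = 3; the adjugate gives D⁻¹ = [[4/3, 1/3, 2/3], [-5/3, -2/3, -1/3], [-1/3, -1/3, -2/3]].
Q⁻¹A = [[12, 6, 12], [11, 9, 5], [-19, -10, -14]].
P = (Q⁻¹A)D⁻¹ = [[2, -4, -2], [-2, -4, 1], [-4, 5, 0]].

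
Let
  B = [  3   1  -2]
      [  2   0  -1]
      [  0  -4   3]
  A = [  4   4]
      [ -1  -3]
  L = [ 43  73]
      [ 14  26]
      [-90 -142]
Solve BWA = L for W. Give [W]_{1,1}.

1

Isolating W: multiply by B⁻¹ from the left and A⁻¹ from the right, so W = B⁻¹LA⁻¹.
B has determinant -2; B⁻¹ = [[2, -5/2, 1/2], [3, -9/2, 1/2], [4, -6, 1]].
det A = -8; the adjugate gives A⁻¹ = [[3/8, 1/2], [-1/8, -1/2]].
B⁻¹L = [[6, 10], [21, 31], [-2, -6]].
W = (B⁻¹L)A⁻¹ = [[1, -2], [4, -5], [0, 2]].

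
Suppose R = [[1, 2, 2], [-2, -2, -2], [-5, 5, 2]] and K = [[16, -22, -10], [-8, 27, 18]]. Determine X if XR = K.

R is on the right of X, so right-multiply by R⁻¹: X = KR⁻¹.
R has determinant -6; R⁻¹ = [[-1, -1, 0], [-7/3, -2, 1/3], [10/3, 5/2, -1/3]].
X = KR⁻¹ = [[16, -22, -10], [-8, 27, 18]] · [[-1, -1, 0], [-7/3, -2, 1/3], [10/3, 5/2, -1/3]] = [[2, 3, -4], [5, -1, 3]].

X = [[2, 3, -4], [5, -1, 3]]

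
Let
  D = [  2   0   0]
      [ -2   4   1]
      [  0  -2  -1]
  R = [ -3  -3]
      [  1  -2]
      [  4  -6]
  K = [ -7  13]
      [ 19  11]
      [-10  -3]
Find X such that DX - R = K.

X = [[-5, 5], [2, 5], [2, -1]]

DX = K + R = [[-10, 10], [20, 9], [-6, -9]].
Left-multiplying both sides by D⁻¹ gives X = D⁻¹(K + R).
D has determinant -4; D⁻¹ = [[1/2, 0, 0], [1/2, 1/2, 1/2], [-1, -1, -2]].
X = D⁻¹(K + R) = [[-5, 5], [2, 5], [2, -1]].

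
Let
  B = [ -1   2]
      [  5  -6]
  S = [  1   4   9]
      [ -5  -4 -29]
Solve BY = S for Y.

Y = [[-1, 4, -1], [0, 4, 4]]

Since B multiplies Y on the left, Y = B⁻¹S.
B has determinant -4; B⁻¹ = [[3/2, 1/2], [5/4, 1/4]].
Y = B⁻¹S = [[3/2, 1/2], [5/4, 1/4]] · [[1, 4, 9], [-5, -4, -29]] = [[-1, 4, -1], [0, 4, 4]].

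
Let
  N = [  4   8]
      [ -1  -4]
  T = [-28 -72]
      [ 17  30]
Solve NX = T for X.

N is on the left of X, so left-multiply by N⁻¹: X = N⁻¹T.
det N = -8, so N⁻¹ = [[1/2, 1], [-1/8, -1/2]].
X = N⁻¹T = [[1/2, 1], [-1/8, -1/2]] · [[-28, -72], [17, 30]] = [[3, -6], [-5, -6]].

X = [[3, -6], [-5, -6]]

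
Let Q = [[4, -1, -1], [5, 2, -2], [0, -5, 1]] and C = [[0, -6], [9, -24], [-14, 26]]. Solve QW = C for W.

W = [[1, -4], [3, -6], [1, -4]]

Since Q multiplies W on the left, W = Q⁻¹C.
Q has determinant -2; Q⁻¹ = [[4, -3, -2], [5/2, -2, -3/2], [25/2, -10, -13/2]].
W = Q⁻¹C = [[4, -3, -2], [5/2, -2, -3/2], [25/2, -10, -13/2]] · [[0, -6], [9, -24], [-14, 26]] = [[1, -4], [3, -6], [1, -4]].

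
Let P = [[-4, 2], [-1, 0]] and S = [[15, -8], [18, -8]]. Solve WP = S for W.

W = [[-4, 1], [-4, -2]]

Right-multiplying both sides by P⁻¹ gives W = SP⁻¹.
det P = 2, so P⁻¹ = [[0, -1], [1/2, -2]].
W = SP⁻¹ = [[15, -8], [18, -8]] · [[0, -1], [1/2, -2]] = [[-4, 1], [-4, -2]].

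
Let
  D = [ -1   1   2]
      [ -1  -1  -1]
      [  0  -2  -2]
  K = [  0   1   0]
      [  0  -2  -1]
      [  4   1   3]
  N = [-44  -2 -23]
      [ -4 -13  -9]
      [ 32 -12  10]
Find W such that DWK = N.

W = [[4, 1, 5], [-1, -5, -2], [-3, -2, -2]]

W = D⁻¹NK⁻¹ (apply D⁻¹ on the left and K⁻¹ on the right).
det D = 2, so D⁻¹ = [[0, -1, 1/2], [-1, 1, -3/2], [1, -1, 1]].
det K = -4; the adjugate gives K⁻¹ = [[5/4, 3/4, 1/4], [1, 0, 0], [-2, -1, 0]].
D⁻¹N = [[20, 7, 14], [-8, 7, -1], [-8, -1, -4]].
W = (D⁻¹N)K⁻¹ = [[4, 1, 5], [-1, -5, -2], [-3, -2, -2]].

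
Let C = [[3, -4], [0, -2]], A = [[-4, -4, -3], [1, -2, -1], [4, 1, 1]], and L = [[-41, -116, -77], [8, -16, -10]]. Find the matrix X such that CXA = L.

Left-multiply by C⁻¹ and right-multiply by A⁻¹: X = C⁻¹LA⁻¹.
det C = -6, so C⁻¹ = [[1/3, -2/3], [0, -1/2]].
det A = -3; the adjugate gives A⁻¹ = [[1/3, -1/3, 2/3], [5/3, -8/3, 7/3], [-3, 4, -4]].
C⁻¹L = [[-19, -28, -19], [-4, 8, 5]].
X = (C⁻¹L)A⁻¹ = [[4, 5, -2], [-3, 0, -4]].

X = [[4, 5, -2], [-3, 0, -4]]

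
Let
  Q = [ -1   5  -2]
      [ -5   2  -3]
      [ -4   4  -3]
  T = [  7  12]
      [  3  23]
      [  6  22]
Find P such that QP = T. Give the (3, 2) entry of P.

-2

Q is on the left of P, so left-multiply by Q⁻¹: P = Q⁻¹T.
det Q = 3; the adjugate gives Q⁻¹ = [[2, 7/3, -11/3], [-1, -5/3, 7/3], [-4, -16/3, 23/3]].
P = Q⁻¹T = [[2, 7/3, -11/3], [-1, -5/3, 7/3], [-4, -16/3, 23/3]] · [[7, 12], [3, 23], [6, 22]] = [[-1, -3], [2, 1], [2, -2]].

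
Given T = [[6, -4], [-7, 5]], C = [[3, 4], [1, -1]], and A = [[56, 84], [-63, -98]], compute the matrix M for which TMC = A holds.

Isolating M: multiply by T⁻¹ from the left and C⁻¹ from the right, so M = T⁻¹AC⁻¹.
det T = 2, so T⁻¹ = [[5/2, 2], [7/2, 3]].
det C = -7; the adjugate gives C⁻¹ = [[1/7, 4/7], [1/7, -3/7]].
T⁻¹A = [[14, 14], [7, 0]].
M = (T⁻¹A)C⁻¹ = [[4, 2], [1, 4]].

M = [[4, 2], [1, 4]]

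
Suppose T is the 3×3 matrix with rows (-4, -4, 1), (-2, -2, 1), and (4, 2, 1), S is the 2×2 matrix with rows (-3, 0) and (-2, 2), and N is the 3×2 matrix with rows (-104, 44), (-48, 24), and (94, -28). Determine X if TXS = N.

X = T⁻¹NS⁻¹ (apply T⁻¹ on the left and S⁻¹ on the right).
T has determinant -4; T⁻¹ = [[1, -3/2, 1/2], [-3/2, 2, -1/2], [-1, 2, 0]].
S has determinant -6; S⁻¹ = [[-1/3, 0], [-1/3, 1/2]].
T⁻¹N = [[15, -6], [13, -4], [8, 4]].
X = (T⁻¹N)S⁻¹ = [[-3, -3], [-3, -2], [-4, 2]].

X = [[-3, -3], [-3, -2], [-4, 2]]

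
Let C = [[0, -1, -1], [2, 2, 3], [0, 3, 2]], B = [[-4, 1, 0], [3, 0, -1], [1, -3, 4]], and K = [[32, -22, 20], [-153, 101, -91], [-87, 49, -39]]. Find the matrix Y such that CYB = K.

Y = C⁻¹KB⁻¹ (apply C⁻¹ on the left and B⁻¹ on the right).
C has determinant -2; C⁻¹ = [[5/2, 1/2, 1/2], [2, 0, 1], [-3, 0, -1]].
det B = -1, so B⁻¹ = [[3, 4, 1], [13, 16, 4], [9, 11, 3]].
C⁻¹K = [[-40, 20, -15], [-23, 5, 1], [-9, 17, -21]].
Y = (C⁻¹K)B⁻¹ = [[5, -5, -5], [5, -1, 0], [5, 5, -4]].

Y = [[5, -5, -5], [5, -1, 0], [5, 5, -4]]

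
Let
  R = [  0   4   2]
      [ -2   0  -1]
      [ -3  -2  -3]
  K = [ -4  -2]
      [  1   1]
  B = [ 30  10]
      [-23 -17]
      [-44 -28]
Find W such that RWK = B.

W = [[-3, 5], [-4, -3], [3, 1]]

W = R⁻¹BK⁻¹ (apply R⁻¹ on the left and K⁻¹ on the right).
det R = -4, so R⁻¹ = [[1/2, -2, 1], [3/4, -3/2, 1], [-1, 3, -2]].
det K = -2, so K⁻¹ = [[-1/2, -1], [1/2, 2]].
R⁻¹B = [[17, 11], [13, 5], [-11, -5]].
W = (R⁻¹B)K⁻¹ = [[-3, 5], [-4, -3], [3, 1]].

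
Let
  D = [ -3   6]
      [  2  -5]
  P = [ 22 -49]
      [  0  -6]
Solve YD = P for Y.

Since D sits to the right of Y, Y = PD⁻¹.
det D = 3, so D⁻¹ = [[-5/3, -2], [-2/3, -1]].
Y = PD⁻¹ = [[22, -49], [0, -6]] · [[-5/3, -2], [-2/3, -1]] = [[-4, 5], [4, 6]].

Y = [[-4, 5], [4, 6]]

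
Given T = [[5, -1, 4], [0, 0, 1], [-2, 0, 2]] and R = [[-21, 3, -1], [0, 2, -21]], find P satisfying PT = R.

Since T sits to the right of P, P = RT⁻¹.
det T = 2, so T⁻¹ = [[0, 1, -1/2], [-1, 9, -5/2], [0, 1, 0]].
P = RT⁻¹ = [[-21, 3, -1], [0, 2, -21]] · [[0, 1, -1/2], [-1, 9, -5/2], [0, 1, 0]] = [[-3, 5, 3], [-2, -3, -5]].

P = [[-3, 5, 3], [-2, -3, -5]]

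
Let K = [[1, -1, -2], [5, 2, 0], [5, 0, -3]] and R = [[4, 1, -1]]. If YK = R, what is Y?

Since K sits to the right of Y, Y = RK⁻¹.
det K = -1, so K⁻¹ = [[6, 3, -4], [-15, -7, 10], [10, 5, -7]].
Y = RK⁻¹ = [[4, 1, -1]] · [[6, 3, -4], [-15, -7, 10], [10, 5, -7]] = [[-1, 0, 1]].

Y = [[-1, 0, 1]]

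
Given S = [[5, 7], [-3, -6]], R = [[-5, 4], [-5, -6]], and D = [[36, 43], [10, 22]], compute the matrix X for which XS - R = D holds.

X = [[5, -2], [-2, -5]]

XS = D + R = [[31, 47], [5, 16]].
Right-multiplying both sides by S⁻¹ gives X = (D + R)S⁻¹.
det S = -9, so S⁻¹ = [[2/3, 7/9], [-1/3, -5/9]].
X = (D + R)S⁻¹ = [[5, -2], [-2, -5]].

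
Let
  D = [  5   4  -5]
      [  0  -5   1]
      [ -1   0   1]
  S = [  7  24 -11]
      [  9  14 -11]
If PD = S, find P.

Right-multiplying both sides by D⁻¹ gives P = SD⁻¹.
det D = -4; the adjugate gives D⁻¹ = [[5/4, 1, 21/4], [1/4, 0, 5/4], [5/4, 1, 25/4]].
P = SD⁻¹ = [[7, 24, -11], [9, 14, -11]] · [[5/4, 1, 21/4], [1/4, 0, 5/4], [5/4, 1, 25/4]] = [[1, -4, -2], [1, -2, -4]].

P = [[1, -4, -2], [1, -2, -4]]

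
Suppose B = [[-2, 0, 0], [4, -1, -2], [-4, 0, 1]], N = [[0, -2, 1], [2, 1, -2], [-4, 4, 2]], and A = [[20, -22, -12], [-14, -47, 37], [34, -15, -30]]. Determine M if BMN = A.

Left-multiply by B⁻¹ and right-multiply by N⁻¹: M = B⁻¹AN⁻¹.
det B = 2; the adjugate gives B⁻¹ = [[-1/2, 0, 0], [2, -1, -2], [-2, 0, 1]].
det N = 4; the adjugate gives N⁻¹ = [[5/2, 2, 3/4], [1, 1, 1/2], [3, 2, 1]].
B⁻¹A = [[-10, 11, 6], [-14, 33, -1], [-6, 29, -6]].
M = (B⁻¹A)N⁻¹ = [[4, 3, 4], [-5, 3, 5], [-4, 5, 4]].

M = [[4, 3, 4], [-5, 3, 5], [-4, 5, 4]]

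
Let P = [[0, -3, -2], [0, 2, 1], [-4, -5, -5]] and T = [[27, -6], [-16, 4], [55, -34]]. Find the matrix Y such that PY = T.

P is on the left of Y, so left-multiply by P⁻¹: Y = P⁻¹T.
det P = -4, so P⁻¹ = [[5/4, 5/4, -1/4], [1, 2, 0], [-2, -3, 0]].
Y = P⁻¹T = [[5/4, 5/4, -1/4], [1, 2, 0], [-2, -3, 0]] · [[27, -6], [-16, 4], [55, -34]] = [[0, 6], [-5, 2], [-6, 0]].

Y = [[0, 6], [-5, 2], [-6, 0]]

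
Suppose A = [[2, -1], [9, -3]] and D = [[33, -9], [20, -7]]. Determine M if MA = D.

M = [[-6, 5], [1, 2]]

A is on the right of M, so right-multiply by A⁻¹: M = DA⁻¹.
det A = 3; the adjugate gives A⁻¹ = [[-1, 1/3], [-3, 2/3]].
M = DA⁻¹ = [[33, -9], [20, -7]] · [[-1, 1/3], [-3, 2/3]] = [[-6, 5], [1, 2]].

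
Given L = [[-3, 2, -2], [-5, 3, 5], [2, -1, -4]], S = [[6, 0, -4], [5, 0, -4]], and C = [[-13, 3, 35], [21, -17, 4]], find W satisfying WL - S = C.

W = [[-4, 3, -2], [-4, -4, -3]]

WL = C + S = [[-7, 3, 31], [26, -17, 0]].
Right-multiplying both sides by L⁻¹ gives W = (C + S)L⁻¹.
L has determinant 3; L⁻¹ = [[-7/3, 10/3, 16/3], [-10/3, 16/3, 25/3], [-1/3, 1/3, 1/3]].
W = (C + S)L⁻¹ = [[-4, 3, -2], [-4, -4, -3]].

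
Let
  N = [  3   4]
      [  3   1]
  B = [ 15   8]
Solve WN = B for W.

W = [[1, 4]]

Since N sits to the right of W, W = BN⁻¹.
N has determinant -9; N⁻¹ = [[-1/9, 4/9], [1/3, -1/3]].
W = BN⁻¹ = [[15, 8]] · [[-1/9, 4/9], [1/3, -1/3]] = [[1, 4]].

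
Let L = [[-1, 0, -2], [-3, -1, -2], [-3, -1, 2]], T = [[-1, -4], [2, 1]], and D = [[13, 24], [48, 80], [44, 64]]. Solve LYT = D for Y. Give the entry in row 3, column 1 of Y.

1

Isolating Y: multiply by L⁻¹ from the left and T⁻¹ from the right, so Y = L⁻¹DT⁻¹.
L has determinant 4; L⁻¹ = [[-1, 1/2, -1/2], [3, -2, 1], [0, -1/4, 1/4]].
T has determinant 7; T⁻¹ = [[1/7, 4/7], [-2/7, -1/7]].
L⁻¹D = [[-11, -16], [-13, -24], [-1, -4]].
Y = (L⁻¹D)T⁻¹ = [[3, -4], [5, -4], [1, 0]].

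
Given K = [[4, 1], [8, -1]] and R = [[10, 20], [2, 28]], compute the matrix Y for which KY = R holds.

Y = [[1, 4], [6, 4]]

K is on the left of Y, so left-multiply by K⁻¹: Y = K⁻¹R.
det K = -12; the adjugate gives K⁻¹ = [[1/12, 1/12], [2/3, -1/3]].
Y = K⁻¹R = [[1/12, 1/12], [2/3, -1/3]] · [[10, 20], [2, 28]] = [[1, 4], [6, 4]].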